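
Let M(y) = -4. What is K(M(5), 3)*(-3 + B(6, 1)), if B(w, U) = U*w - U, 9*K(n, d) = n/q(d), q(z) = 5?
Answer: -8/45 ≈ -0.17778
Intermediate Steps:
K(n, d) = n/45 (K(n, d) = (n/5)/9 = n/45)
B(w, U) = -U + U*w
K(M(5), 3)*(-3 + B(6, 1)) = ((1/45)*(-4))*(-3 + 1*(-1 + 6)) = -4*(-3 + 1*5)/45 = -4*(-3 + 5)/45 = -4/45*2 = -8/45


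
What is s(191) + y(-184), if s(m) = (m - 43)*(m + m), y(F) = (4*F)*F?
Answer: 191960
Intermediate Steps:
y(F) = 4*F**2
s(m) = 2*m*(-43 + m) (s(m) = (-43 + m)*(2*m) = 2*m*(-43 + m))
s(191) + y(-184) = 2*191*(-43 + 191) + 4*(-184)**2 = 2*191*148 + 4*33856 = 56536 + 135424 = 191960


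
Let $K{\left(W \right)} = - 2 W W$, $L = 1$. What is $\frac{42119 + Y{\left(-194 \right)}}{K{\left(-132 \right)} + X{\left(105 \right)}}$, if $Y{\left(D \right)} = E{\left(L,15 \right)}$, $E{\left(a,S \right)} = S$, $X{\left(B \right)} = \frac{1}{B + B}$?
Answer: $- \frac{8848140}{7318079} \approx -1.2091$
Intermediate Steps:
$X{\left(B \right)} = \frac{1}{2 B}$
$Y{\left(D \right)} = 15$
$K{\left(W \right)} = - 2 W^{2}$
$\frac{42119 + Y{\left(-194 \right)}}{K{\left(-132 \right)} + X{\left(105 \right)}} = \frac{42119 + 15}{- 2 \left(-132\right)^{2} + \frac{1}{2 \cdot 105}} = \frac{42134}{\left(-2\right) 17424 + \frac{1}{2} \cdot \frac{1}{105}} = \frac{42134}{-34848 + \frac{1}{210}} = \frac{42134}{- \frac{7318079}{210}} = 42134 \left(- \frac{210}{7318079}\right) = - \frac{8848140}{7318079}$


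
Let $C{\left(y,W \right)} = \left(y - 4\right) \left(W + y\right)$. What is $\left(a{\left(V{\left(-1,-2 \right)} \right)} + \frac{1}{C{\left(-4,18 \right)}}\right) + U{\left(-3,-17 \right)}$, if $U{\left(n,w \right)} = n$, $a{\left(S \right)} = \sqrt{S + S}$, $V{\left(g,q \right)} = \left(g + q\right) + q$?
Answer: $- \frac{337}{112} + i \sqrt{10} \approx -3.0089 + 3.1623 i$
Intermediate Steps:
$V{\left(g,q \right)} = g + 2 q$
$a{\left(S \right)} = \sqrt{2} \sqrt{S}$ ($a{\left(S \right)} = \sqrt{2 S} = \sqrt{2} \sqrt{S}$)
$C{\left(y,W \right)} = \left(-4 + y\right) \left(W + y\right)$
$\left(a{\left(V{\left(-1,-2 \right)} \right)} + \frac{1}{C{\left(-4,18 \right)}}\right) + U{\left(-3,-17 \right)} = \left(\sqrt{2} \sqrt{-1 + 2 \left(-2\right)} + \frac{1}{\left(-4\right)^{2} - 72 - -16 + 18 \left(-4\right)}\right) - 3 = \left(\sqrt{2} \sqrt{-1 - 4} + \frac{1}{16 - 72 + 16 - 72}\right) - 3 = \left(\sqrt{2} \sqrt{-5} + \frac{1}{-112}\right) - 3 = \left(\sqrt{2} i \sqrt{5} - \frac{1}{112}\right) - 3 = \left(i \sqrt{10} - \frac{1}{112}\right) - 3 = \left(- \frac{1}{112} + i \sqrt{10}\right) - 3 = - \frac{337}{112} + i \sqrt{10}$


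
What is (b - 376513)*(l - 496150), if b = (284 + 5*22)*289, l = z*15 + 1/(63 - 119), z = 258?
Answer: 1034366958801/8 ≈ 1.2930e+11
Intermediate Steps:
l = 216719/56 (l = 258*15 + 1/(63 - 119) = 3870 + 1/(-56) = 3870 - 1/56 = 216719/56 ≈ 3870.0)
b = 113866 (b = (284 + 110)*289 = 394*289 = 113866)
(b - 376513)*(l - 496150) = (113866 - 376513)*(216719/56 - 496150) = -262647*(-27567681/56) = 1034366958801/8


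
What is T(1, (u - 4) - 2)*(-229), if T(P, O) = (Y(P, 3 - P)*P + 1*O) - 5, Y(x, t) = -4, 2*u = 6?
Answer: 2748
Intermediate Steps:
u = 3 (u = (½)*6 = 3)
T(P, O) = -5 + O - 4*P (T(P, O) = (-4*P + 1*O) - 5 = (-4*P + O) - 5 = (O - 4*P) - 5 = -5 + O - 4*P)
T(1, (u - 4) - 2)*(-229) = (-5 + ((3 - 4) - 2) - 4*1)*(-229) = (-5 + (-1 - 2) - 4)*(-229) = (-5 - 3 - 4)*(-229) = -12*(-229) = 2748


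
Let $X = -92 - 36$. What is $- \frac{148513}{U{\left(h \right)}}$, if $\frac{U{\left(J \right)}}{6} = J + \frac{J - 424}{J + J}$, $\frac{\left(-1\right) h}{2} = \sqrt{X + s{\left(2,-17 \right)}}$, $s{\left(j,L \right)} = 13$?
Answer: $- \frac{17078995}{1355097} - \frac{33266912 i \sqrt{115}}{451699} \approx -12.604 - 789.79 i$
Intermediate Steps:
$X = -128$ ($X = -92 - 36 = -128$)
$h = - 2 i \sqrt{115}$ ($h = - 2 \sqrt{-128 + 13} = - 2 \sqrt{-115} = - 2 i \sqrt{115} \approx - 21.448 i$)
$U{\left(J \right)} = 6 J + \frac{3 \left(-424 + J\right)}{J}$ ($U{\left(J \right)} = 6 \left(J + \frac{J - 424}{J + J}\right) = 6 \left(J + \frac{-424 + J}{2 J}\right) = 6 J + \frac{3 \left(-424 + J\right)}{J}$)
$- \frac{148513}{U{\left(h \right)}} = - \frac{148513}{3 - \frac{1272}{\left(-2\right) i \sqrt{115}} + 6 \left(- 2 i \sqrt{115}\right)} = - \frac{148513}{3 - 1272 \frac{i \sqrt{115}}{230} - 12 i \sqrt{115}} = - \frac{148513}{3 - \frac{636 i \sqrt{115}}{115} - 12 i \sqrt{115}} = - \frac{148513}{3 - \frac{2016 i \sqrt{115}}{115}}$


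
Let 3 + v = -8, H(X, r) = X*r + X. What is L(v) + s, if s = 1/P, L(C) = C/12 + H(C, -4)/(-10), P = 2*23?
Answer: -5789/1380 ≈ -4.1949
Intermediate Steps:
P = 46
H(X, r) = X + X*r
v = -11 (v = -3 - 8 = -11)
L(C) = 23*C/60 (L(C) = C/12 + (C*(1 - 4))/(-10) = C*(1/12) + (C*(-3))*(-⅒) = C/12 - 3*C*(-⅒) = C/12 + 3*C/10 = 23*C/60)
s = 1/46 ≈ 0.021739
L(v) + s = (23/60)*(-11) + 1/46 = -253/60 + 1/46 = -5789/1380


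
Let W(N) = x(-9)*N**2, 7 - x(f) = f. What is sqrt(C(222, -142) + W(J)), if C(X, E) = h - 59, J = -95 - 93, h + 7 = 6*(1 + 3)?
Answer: sqrt(565462) ≈ 751.97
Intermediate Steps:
h = 17 (h = -7 + 6*(1 + 3) = -7 + 6*4 = -7 + 24 = 17)
x(f) = 7 - f
J = -188
W(N) = 16*N**2 (W(N) = (7 - 1*(-9))*N**2 = (7 + 9)*N**2 = 16*N**2)
C(X, E) = -42 (C(X, E) = 17 - 59 = -42)
sqrt(C(222, -142) + W(J)) = sqrt(-42 + 16*(-188)**2) = sqrt(-42 + 16*35344) = sqrt(-42 + 565504) = sqrt(565462)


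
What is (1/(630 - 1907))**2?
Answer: 1/1630729 ≈ 6.1322e-7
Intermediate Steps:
(1/(630 - 1907))**2 = (1/(-1277))**2 = (-1/1277)**2 = 1/1630729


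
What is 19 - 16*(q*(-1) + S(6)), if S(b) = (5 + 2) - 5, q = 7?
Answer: 99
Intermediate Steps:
S(b) = 2 (S(b) = 7 - 5 = 2)
19 - 16*(q*(-1) + S(6)) = 19 - 16*(7*(-1) + 2) = 19 - 16*(-7 + 2) = 19 - 16*(-5) = 19 + 80 = 99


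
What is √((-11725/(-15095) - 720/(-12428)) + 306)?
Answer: √26996855259481289/9380033 ≈ 17.517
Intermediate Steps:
√((-11725/(-15095) - 720/(-12428)) + 306) = √((-11725*(-1/15095) - 720*(-1/12428)) + 306) = √((2345/3019 + 180/3107) + 306) = √(7829335/9380033 + 306) = √(2878119433/9380033) = √26996855259481289/9380033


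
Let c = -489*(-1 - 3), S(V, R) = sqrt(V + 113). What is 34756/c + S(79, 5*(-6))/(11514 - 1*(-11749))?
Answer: 8689/489 + 8*sqrt(3)/23263 ≈ 17.770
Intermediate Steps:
S(V, R) = sqrt(113 + V)
c = 1956 (c = -489*(-4) = -163*(-12) = 1956)
34756/c + S(79, 5*(-6))/(11514 - 1*(-11749)) = 34756/1956 + sqrt(113 + 79)/(11514 - 1*(-11749)) = 34756*(1/1956) + sqrt(192)/(11514 + 11749) = 8689/489 + (8*sqrt(3))/23263 = 8689/489 + (8*sqrt(3))*(1/23263) = 8689/489 + 8*sqrt(3)/23263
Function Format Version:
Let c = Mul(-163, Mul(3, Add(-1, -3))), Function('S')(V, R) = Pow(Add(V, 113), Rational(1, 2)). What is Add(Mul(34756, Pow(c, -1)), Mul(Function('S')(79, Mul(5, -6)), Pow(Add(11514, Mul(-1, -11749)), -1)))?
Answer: Add(Rational(8689, 489), Mul(Rational(8, 23263), Pow(3, Rational(1, 2)))) ≈ 17.770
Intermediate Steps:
Function('S')(V, R) = Pow(Add(113, V), Rational(1, 2))
c = 1956 (c = Mul(-163, Mul(3, -4)) = Mul(-163, -12) = 1956)
Add(Mul(34756, Pow(c, -1)), Mul(Function('S')(79, Mul(5, -6)), Pow(Add(11514, Mul(-1, -11749)), -1))) = Add(Mul(34756, Pow(1956, -1)), Mul(Pow(Add(113, 79), Rational(1, 2)), Pow(Add(11514, Mul(-1, -11749)), -1))) = Add(Mul(34756, Rational(1, 1956)), Mul(Pow(192, Rational(1, 2)), Pow(Add(11514, 11749), -1))) = Add(Rational(8689, 489), Mul(Mul(8, Pow(3, Rational(1, 2))), Pow(23263, -1))) = Add(Rational(8689, 489), Mul(Mul(8, Pow(3, Rational(1, 2))), Rational(1, 23263))) = Add(Rational(8689, 489), Mul(Rational(8, 23263), Pow(3, Rational(1, 2))))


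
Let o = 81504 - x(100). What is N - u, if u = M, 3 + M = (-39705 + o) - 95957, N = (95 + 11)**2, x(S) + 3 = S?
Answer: 65494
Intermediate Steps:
x(S) = -3 + S
o = 81407 (o = 81504 - (-3 + 100) = 81504 - 1*97 = 81504 - 97 = 81407)
N = 11236 (N = 106**2 = 11236)
M = -54258 (M = -3 + ((-39705 + 81407) - 95957) = -3 + (41702 - 95957) = -3 - 54255 = -54258)
u = -54258
N - u = 11236 - 1*(-54258) = 11236 + 54258 = 65494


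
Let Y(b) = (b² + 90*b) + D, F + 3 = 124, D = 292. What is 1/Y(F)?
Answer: 1/25823 ≈ 3.8725e-5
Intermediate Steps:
F = 121 (F = -3 + 124 = 121)
Y(b) = 292 + b² + 90*b (Y(b) = (b² + 90*b) + 292 = 292 + b² + 90*b)
1/Y(F) = 1/(292 + 121² + 90*121) = 1/(292 + 14641 + 10890) = 1/25823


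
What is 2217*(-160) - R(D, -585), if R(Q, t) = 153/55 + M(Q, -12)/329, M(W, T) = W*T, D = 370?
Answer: -6418464537/18095 ≈ -3.5471e+5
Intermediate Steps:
M(W, T) = T*W
R(Q, t) = 153/55 - 12*Q/329
2217*(-160) - R(D, -585) = 2217*(-160) - (153/55 - 12/329*370) = -354720 - (153/55 - 4440/329) = -354720 - 1*(-193863/18095) = -354720 + 193863/18095 = -6418464537/18095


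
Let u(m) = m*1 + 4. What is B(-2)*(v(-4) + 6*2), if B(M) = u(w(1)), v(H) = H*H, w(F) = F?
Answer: 140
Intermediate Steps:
v(H) = H²
u(m) = 4 + m (u(m) = m + 4 = 4 + m)
B(M) = 5 (B(M) = 4 + 1 = 5)
B(-2)*(v(-4) + 6*2) = 5*((-4)² + 6*2) = 5*(16 + 12) = 5*28 = 140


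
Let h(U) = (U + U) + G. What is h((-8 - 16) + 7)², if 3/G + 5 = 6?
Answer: 961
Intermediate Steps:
G = 3 (G = 3/(-5 + 6) = 3/1 = 3*1 = 3)
h(U) = 3 + 2*U (h(U) = (U + U) + 3 = 2*U + 3 = 3 + 2*U)
h((-8 - 16) + 7)² = (3 + 2*((-8 - 16) + 7))² = (3 + 2*(-24 + 7))² = (3 + 2*(-17))² = (3 - 34)² = (-31)² = 961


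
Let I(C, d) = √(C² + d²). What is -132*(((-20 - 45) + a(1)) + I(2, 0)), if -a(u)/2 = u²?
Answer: 8580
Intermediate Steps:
a(u) = -2*u²
-132*(((-20 - 45) + a(1)) + I(2, 0)) = -132*(((-20 - 45) - 2*1²) + √(2² + 0²)) = -132*((-65 - 2*1) + √(4 + 0)) = -132*((-65 - 2) + √4) = -132*(-67 + 2) = -132*(-65) = 8580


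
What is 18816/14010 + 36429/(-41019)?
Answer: 14524623/31926455 ≈ 0.45494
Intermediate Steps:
18816/14010 + 36429/(-41019) = 18816*(1/14010) + 36429*(-1/41019) = 3136/2335 - 12143/13673 = 14524623/31926455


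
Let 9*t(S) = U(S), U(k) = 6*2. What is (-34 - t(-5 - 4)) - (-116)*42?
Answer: 14510/3 ≈ 4836.7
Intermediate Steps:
U(k) = 12
t(S) = 4/3 (t(S) = (1/9)*12 = 4/3)
(-34 - t(-5 - 4)) - (-116)*42 = (-34 - 1*4/3) - (-116)*42 = (-34 - 4/3) - 116*(-42) = -106/3 + 4872 = 14510/3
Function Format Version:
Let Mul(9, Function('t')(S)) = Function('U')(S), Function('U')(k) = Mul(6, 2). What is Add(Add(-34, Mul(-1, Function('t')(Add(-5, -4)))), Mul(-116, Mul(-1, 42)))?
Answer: Rational(14510, 3) ≈ 4836.7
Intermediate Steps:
Function('U')(k) = 12
Function('t')(S) = Rational(4, 3) (Function('t')(S) = Mul(Rational(1, 9), 12) = Rational(4, 3))
Add(Add(-34, Mul(-1, Function('t')(Add(-5, -4)))), Mul(-116, Mul(-1, 42))) = Add(Add(-34, Mul(-1, Rational(4, 3))), Mul(-116, Mul(-1, 42))) = Add(Add(-34, Rational(-4, 3)), Mul(-116, -42)) = Add(Rational(-106, 3), 4872) = Rational(14510, 3)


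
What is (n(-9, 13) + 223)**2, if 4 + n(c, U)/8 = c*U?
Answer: 555025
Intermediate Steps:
n(c, U) = -32 + 8*U*c (n(c, U) = -32 + 8*(c*U) = -32 + 8*(U*c) = -32 + 8*U*c)
(n(-9, 13) + 223)**2 = ((-32 + 8*13*(-9)) + 223)**2 = ((-32 - 936) + 223)**2 = (-968 + 223)**2 = (-745)**2 = 555025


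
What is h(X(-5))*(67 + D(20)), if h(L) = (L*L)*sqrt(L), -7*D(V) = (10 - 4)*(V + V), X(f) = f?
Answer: 5725*I*sqrt(5)/7 ≈ 1828.8*I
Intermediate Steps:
D(V) = -12*V/7 (D(V) = -(10 - 4)*(V + V)/7 = -6*2*V/7 = -12*V/7)
h(L) = L**(5/2) (h(L) = L**2*sqrt(L) = L**(5/2))
h(X(-5))*(67 + D(20)) = (-5)**(5/2)*(67 - 12/7*20) = (25*I*sqrt(5))*(67 - 240/7) = (25*I*sqrt(5))*(229/7) = 5725*I*sqrt(5)/7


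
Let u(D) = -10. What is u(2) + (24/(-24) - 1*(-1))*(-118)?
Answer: -10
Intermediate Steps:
u(2) + (24/(-24) - 1*(-1))*(-118) = -10 + (24/(-24) - 1*(-1))*(-118) = -10 + (24*(-1/24) + 1)*(-118) = -10 + (-1 + 1)*(-118) = -10 + 0*(-118) = -10 + 0 = -10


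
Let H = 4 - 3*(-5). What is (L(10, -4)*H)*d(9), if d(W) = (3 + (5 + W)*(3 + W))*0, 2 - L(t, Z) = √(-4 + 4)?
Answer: 0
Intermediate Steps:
L(t, Z) = 2 (L(t, Z) = 2 - √(-4 + 4) = 2 - √0 = 2 - 1*0 = 2 + 0 = 2)
H = 19 (H = 4 + 15 = 19)
d(W) = 0 (d(W) = (3 + (3 + W)*(5 + W))*0 = 0)
(L(10, -4)*H)*d(9) = (2*19)*0 = 38*0 = 0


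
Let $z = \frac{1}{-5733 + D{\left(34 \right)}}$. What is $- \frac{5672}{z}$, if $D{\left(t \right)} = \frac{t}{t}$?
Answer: $32511904$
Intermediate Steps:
$D{\left(t \right)} = 1$
$z = - \frac{1}{5732}$ ($z = \frac{1}{-5733 + 1} = \frac{1}{-5732} = - \frac{1}{5732} \approx -0.00017446$)
$- \frac{5672}{z} = - \frac{5672}{- \frac{1}{5732}} = \left(-5672\right) \left(-5732\right) = 32511904$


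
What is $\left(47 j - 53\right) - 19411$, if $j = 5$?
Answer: $-19229$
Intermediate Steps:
$\left(47 j - 53\right) - 19411 = \left(47 \cdot 5 - 53\right) - 19411 = \left(235 - 53\right) - 19411 = 182 - 19411 = -19229$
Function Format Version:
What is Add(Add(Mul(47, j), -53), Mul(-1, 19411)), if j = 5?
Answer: -19229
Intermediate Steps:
Add(Add(Mul(47, j), -53), Mul(-1, 19411)) = Add(Add(Mul(47, 5), -53), Mul(-1, 19411)) = Add(Add(235, -53), -19411) = Add(182, -19411) = -19229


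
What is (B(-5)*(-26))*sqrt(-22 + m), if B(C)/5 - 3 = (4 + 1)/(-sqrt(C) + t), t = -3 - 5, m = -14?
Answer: 780*(-19 - 3*I*sqrt(5))/(sqrt(5) - 8*I) ≈ 126.39 - 1887.8*I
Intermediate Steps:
t = -8
B(C) = 15 + 25/(-8 - sqrt(C)) (B(C) = 15 + 5*((4 + 1)/(-sqrt(C) - 8)) = 15 + 5*(5/(-8 - sqrt(C))) = 15 + 25/(-8 - sqrt(C)))
(B(-5)*(-26))*sqrt(-22 + m) = ((5*(19 + 3*sqrt(-5))/(8 + sqrt(-5)))*(-26))*sqrt(-22 - 14) = ((5*(19 + 3*(I*sqrt(5)))/(8 + I*sqrt(5)))*(-26))*sqrt(-36) = ((5*(19 + 3*I*sqrt(5))/(8 + I*sqrt(5)))*(-26))*(6*I) = (-130*(19 + 3*I*sqrt(5))/(8 + I*sqrt(5)))*(6*I) = -780*I*(19 + 3*I*sqrt(5))/(8 + I*sqrt(5))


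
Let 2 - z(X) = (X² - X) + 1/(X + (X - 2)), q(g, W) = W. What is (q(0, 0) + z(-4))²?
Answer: 32041/100 ≈ 320.41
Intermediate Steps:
z(X) = 2 + X - X² - 1/(-2 + 2*X) (z(X) = 2 - ((X² - X) + 1/(X + (X - 2))) = 2 - ((X² - X) + 1/(X + (-2 + X))) = 2 - ((X² - X) + 1/(-2 + 2*X)) = 2 - (X² + 1/(-2 + 2*X) - X) = 2 + (X - X² - 1/(-2 + 2*X)) = 2 + X - X² - 1/(-2 + 2*X))
(q(0, 0) + z(-4))² = (0 + (-5/2 - 4 - 1*(-4)³ + 2*(-4)²)/(-1 - 4))² = (0 + (-5/2 - 4 - 1*(-64) + 2*16)/(-5))² = (0 - (-5/2 - 4 + 64 + 32)/5)² = (0 - ⅕*179/2)² = (0 - 179/10)² = (-179/10)² = 32041/100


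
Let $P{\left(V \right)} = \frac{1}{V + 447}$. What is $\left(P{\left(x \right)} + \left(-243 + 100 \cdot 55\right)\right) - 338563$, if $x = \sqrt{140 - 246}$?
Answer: $\frac{- 333306 \sqrt{106} + 148987781 i}{\sqrt{106} - 447 i} \approx -3.3331 \cdot 10^{5} - 5.3406 \cdot 10^{-5} i$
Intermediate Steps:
$x = i \sqrt{106}$ ($x = \sqrt{-106} = i \sqrt{106} \approx 10.296 i$)
$P{\left(V \right)} = \frac{1}{447 + V}$
$\left(P{\left(x \right)} + \left(-243 + 100 \cdot 55\right)\right) - 338563 = \left(\frac{1}{447 + i \sqrt{106}} + \left(-243 + 100 \cdot 55\right)\right) - 338563 = \left(\frac{1}{447 + i \sqrt{106}} + \left(-243 + 5500\right)\right) - 338563 = \left(\frac{1}{447 + i \sqrt{106}} + 5257\right) - 338563 = \left(5257 + \frac{1}{447 + i \sqrt{106}}\right) - 338563 = -333306 + \frac{1}{447 + i \sqrt{106}}$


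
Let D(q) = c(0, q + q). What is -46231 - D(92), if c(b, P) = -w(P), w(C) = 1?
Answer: -46230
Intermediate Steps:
c(b, P) = -1 (c(b, P) = -1*1 = -1)
D(q) = -1
-46231 - D(92) = -46231 - 1*(-1) = -46231 + 1 = -46230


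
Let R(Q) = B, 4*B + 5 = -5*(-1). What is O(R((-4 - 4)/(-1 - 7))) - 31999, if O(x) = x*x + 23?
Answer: -31976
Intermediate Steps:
B = 0 (B = -5/4 + (-5*(-1))/4 = -5/4 + (¼)*5 = -5/4 + 5/4 = 0)
R(Q) = 0
O(x) = 23 + x² (O(x) = x² + 23 = 23 + x²)
O(R((-4 - 4)/(-1 - 7))) - 31999 = (23 + 0²) - 31999 = (23 + 0) - 31999 = 23 - 31999 = -31976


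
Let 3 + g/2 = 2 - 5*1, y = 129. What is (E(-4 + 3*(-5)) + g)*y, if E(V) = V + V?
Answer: -6450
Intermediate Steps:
g = -12 (g = -6 + 2*(2 - 5*1) = -6 + 2*(2 - 5) = -6 + 2*(-3) = -6 - 6 = -12)
E(V) = 2*V
(E(-4 + 3*(-5)) + g)*y = (2*(-4 + 3*(-5)) - 12)*129 = (2*(-4 - 15) - 12)*129 = (2*(-19) - 12)*129 = (-38 - 12)*129 = -50*129 = -6450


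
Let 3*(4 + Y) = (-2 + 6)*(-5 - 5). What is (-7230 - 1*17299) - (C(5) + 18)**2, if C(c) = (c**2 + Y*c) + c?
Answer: -234217/9 ≈ -26024.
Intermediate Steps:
Y = -52/3 (Y = -4 + ((-2 + 6)*(-5 - 5))/3 = -4 + (4*(-10))/3 = -4 + (1/3)*(-40) = -4 - 40/3 = -52/3 ≈ -17.333)
C(c) = c**2 - 49*c/3 (C(c) = (c**2 - 52*c/3) + c = c**2 - 49*c/3)
(-7230 - 1*17299) - (C(5) + 18)**2 = (-7230 - 1*17299) - ((1/3)*5*(-49 + 3*5) + 18)**2 = (-7230 - 17299) - ((1/3)*5*(-49 + 15) + 18)**2 = -24529 - ((1/3)*5*(-34) + 18)**2 = -24529 - (-170/3 + 18)**2 = -24529 - (-116/3)**2 = -24529 - 1*13456/9 = -24529 - 13456/9 = -234217/9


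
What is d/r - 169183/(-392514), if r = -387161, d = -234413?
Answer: 157511443745/151966112754 ≈ 1.0365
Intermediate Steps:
d/r - 169183/(-392514) = -234413/(-387161) - 169183/(-392514) = -234413*(-1/387161) - 169183*(-1/392514) = 234413/387161 + 169183/392514 = 157511443745/151966112754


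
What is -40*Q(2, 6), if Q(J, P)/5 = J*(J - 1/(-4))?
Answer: -900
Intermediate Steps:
Q(J, P) = 5*J*(¼ + J) (Q(J, P) = 5*(J*(J - 1/(-4))) = 5*(J*(J - 1*(-¼))) = 5*(J*(J + ¼)) = 5*(J*(¼ + J)) = 5*J*(¼ + J))
-40*Q(2, 6) = -50*2*(1 + 4*2) = -50*2*(1 + 8) = -50*2*9 = -40*45/2 = -900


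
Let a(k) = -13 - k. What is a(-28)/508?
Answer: 15/508 ≈ 0.029528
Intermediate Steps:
a(-28)/508 = (-13 - 1*(-28))/508 = (-13 + 28)*(1/508) = 15*(1/508) = 15/508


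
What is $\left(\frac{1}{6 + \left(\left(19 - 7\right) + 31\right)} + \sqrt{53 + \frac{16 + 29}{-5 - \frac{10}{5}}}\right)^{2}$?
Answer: $\frac{111819}{2401} + \frac{2 \sqrt{2282}}{343} \approx 46.85$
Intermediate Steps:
$\left(\frac{1}{6 + \left(\left(19 - 7\right) + 31\right)} + \sqrt{53 + \frac{16 + 29}{-5 - \frac{10}{5}}}\right)^{2} = \left(\frac{1}{6 + \left(\left(19 - 7\right) + 31\right)} + \sqrt{53 + \frac{45}{-5 - 2}}\right)^{2} = \left(\frac{1}{6 + \left(12 + 31\right)} + \sqrt{53 + \frac{45}{-5 - 2}}\right)^{2} = \left(\frac{1}{6 + 43} + \sqrt{53 + \frac{45}{-7}}\right)^{2} = \left(\frac{1}{49} + \sqrt{53 + 45 \left(- \frac{1}{7}\right)}\right)^{2} = \left(\frac{1}{49} + \sqrt{53 - \frac{45}{7}}\right)^{2} = \left(\frac{1}{49} + \sqrt{\frac{326}{7}}\right)^{2} = \left(\frac{1}{49} + \frac{\sqrt{2282}}{7}\right)^{2}$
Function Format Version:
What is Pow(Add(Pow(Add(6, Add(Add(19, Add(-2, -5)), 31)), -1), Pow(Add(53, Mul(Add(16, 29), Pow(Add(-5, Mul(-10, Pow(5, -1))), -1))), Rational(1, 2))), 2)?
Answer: Add(Rational(111819, 2401), Mul(Rational(2, 343), Pow(2282, Rational(1, 2)))) ≈ 46.850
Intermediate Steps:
Pow(Add(Pow(Add(6, Add(Add(19, Add(-2, -5)), 31)), -1), Pow(Add(53, Mul(Add(16, 29), Pow(Add(-5, Mul(-10, Pow(5, -1))), -1))), Rational(1, 2))), 2) = Pow(Add(Pow(Add(6, Add(Add(19, -7), 31)), -1), Pow(Add(53, Mul(45, Pow(Add(-5, Mul(-10, Rational(1, 5))), -1))), Rational(1, 2))), 2) = Pow(Add(Pow(Add(6, Add(12, 31)), -1), Pow(Add(53, Mul(45, Pow(Add(-5, -2), -1))), Rational(1, 2))), 2) = Pow(Add(Pow(Add(6, 43), -1), Pow(Add(53, Mul(45, Pow(-7, -1))), Rational(1, 2))), 2) = Pow(Add(Pow(49, -1), Pow(Add(53, Mul(45, Rational(-1, 7))), Rational(1, 2))), 2) = Pow(Add(Rational(1, 49), Pow(Add(53, Rational(-45, 7)), Rational(1, 2))), 2) = Pow(Add(Rational(1, 49), Pow(Rational(326, 7), Rational(1, 2))), 2) = Pow(Add(Rational(1, 49), Mul(Rational(1, 7), Pow(2282, Rational(1, 2)))), 2)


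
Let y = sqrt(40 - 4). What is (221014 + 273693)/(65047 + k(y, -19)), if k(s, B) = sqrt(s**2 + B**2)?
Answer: 32179206229/4231111812 - 494707*sqrt(397)/4231111812 ≈ 7.6031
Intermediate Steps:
y = 6 (y = sqrt(36) = 6)
k(s, B) = sqrt(B**2 + s**2)
(221014 + 273693)/(65047 + k(y, -19)) = (221014 + 273693)/(65047 + sqrt((-19)**2 + 6**2)) = 494707/(65047 + sqrt(361 + 36)) = 494707/(65047 + sqrt(397))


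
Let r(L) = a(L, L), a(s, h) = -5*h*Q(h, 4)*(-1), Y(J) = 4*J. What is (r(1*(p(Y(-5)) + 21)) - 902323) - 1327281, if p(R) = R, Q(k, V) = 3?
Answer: -2229589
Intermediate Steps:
a(s, h) = 15*h (a(s, h) = -5*h*3*(-1) = -5*3*h*(-1) = -(-15)*h = 15*h)
r(L) = 15*L
(r(1*(p(Y(-5)) + 21)) - 902323) - 1327281 = (15*(1*(4*(-5) + 21)) - 902323) - 1327281 = (15*(1*(-20 + 21)) - 902323) - 1327281 = (15*(1*1) - 902323) - 1327281 = (15*1 - 902323) - 1327281 = (15 - 902323) - 1327281 = -902308 - 1327281 = -2229589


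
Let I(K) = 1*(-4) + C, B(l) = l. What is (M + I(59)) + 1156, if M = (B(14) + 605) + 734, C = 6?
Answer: 2511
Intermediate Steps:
I(K) = 2 (I(K) = 1*(-4) + 6 = -4 + 6 = 2)
M = 1353 (M = (14 + 605) + 734 = 619 + 734 = 1353)
(M + I(59)) + 1156 = (1353 + 2) + 1156 = 1355 + 1156 = 2511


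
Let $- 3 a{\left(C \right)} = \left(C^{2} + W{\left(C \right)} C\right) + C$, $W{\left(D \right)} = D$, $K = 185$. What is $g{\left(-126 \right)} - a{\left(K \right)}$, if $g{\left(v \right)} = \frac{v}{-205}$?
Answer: $\frac{14070553}{615} \approx 22879.0$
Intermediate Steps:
$g{\left(v \right)} = - \frac{v}{205}$ ($g{\left(v \right)} = v \left(- \frac{1}{205}\right) = - \frac{v}{205}$)
$a{\left(C \right)} = - \frac{2 C^{2}}{3} - \frac{C}{3}$ ($a{\left(C \right)} = - \frac{\left(C^{2} + C C\right) + C}{3} = - \frac{\left(C^{2} + C^{2}\right) + C}{3} = - \frac{2 C^{2} + C}{3} = - \frac{C + 2 C^{2}}{3} = - \frac{2 C^{2}}{3} - \frac{C}{3}$)
$g{\left(-126 \right)} - a{\left(K \right)} = \left(- \frac{1}{205}\right) \left(-126\right) - \left(- \frac{1}{3}\right) 185 \left(1 + 2 \cdot 185\right) = \frac{126}{205} - \left(- \frac{1}{3}\right) 185 \left(1 + 370\right) = \frac{126}{205} - \left(- \frac{1}{3}\right) 185 \cdot 371 = \frac{126}{205} - - \frac{68635}{3} = \frac{126}{205} + \frac{68635}{3} = \frac{14070553}{615}$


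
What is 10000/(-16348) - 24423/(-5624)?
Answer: 85756801/22985288 ≈ 3.7309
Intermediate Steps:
10000/(-16348) - 24423/(-5624) = 10000*(-1/16348) - 24423*(-1/5624) = -2500/4087 + 24423/5624 = 85756801/22985288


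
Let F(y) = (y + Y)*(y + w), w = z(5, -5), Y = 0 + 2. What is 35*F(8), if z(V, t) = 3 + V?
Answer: 5600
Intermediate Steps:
Y = 2
w = 8 (w = 3 + 5 = 8)
F(y) = (2 + y)*(8 + y) (F(y) = (y + 2)*(y + 8) = (2 + y)*(8 + y))
35*F(8) = 35*(16 + 8² + 10*8) = 35*(16 + 64 + 80) = 35*160 = 5600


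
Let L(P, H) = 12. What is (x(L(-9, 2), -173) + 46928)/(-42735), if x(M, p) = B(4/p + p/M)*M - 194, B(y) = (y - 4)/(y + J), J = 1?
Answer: -434794902/397449745 ≈ -1.0940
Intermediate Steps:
B(y) = (-4 + y)/(1 + y) (B(y) = (y - 4)/(y + 1) = (-4 + y)/(1 + y))
x(M, p) = -194 + M*(-4 + 4/p + p/M)/(1 + 4/p + p/M) (x(M, p) = ((-4 + (4/p + p/M))/(1 + (4/p + p/M)))*M - 194 = ((-4 + 4/p + p/M)/(1 + 4/p + p/M))*M - 194 = M*(-4 + 4/p + p/M)/(1 + 4/p + p/M) - 194 = -194 + M*(-4 + 4/p + p/M)/(1 + 4/p + p/M))
(x(L(-9, 2), -173) + 46928)/(-42735) = ((-194 + 12*(-4 + 4/(-173) - 173/12)/(1 + 4/(-173) - 173/12)) + 46928)/(-42735) = ((-194 + 12*(-4 + 4*(-1/173) - 173*1/12)/(1 + 4*(-1/173) - 173*1/12)) + 46928)*(-1/42735) = ((-194 + 12*(-4 - 4/173 - 173/12)/(1 - 4/173 - 173/12)) + 46928)*(-1/42735) = ((-194 + 12*(-38281/2076)/(-27901/2076)) + 46928)*(-1/42735) = ((-194 + 12*(-2076/27901)*(-38281/2076)) + 46928)*(-1/42735) = ((-194 + 459372/27901) + 46928)*(-1/42735) = (-4953422/27901 + 46928)*(-1/42735) = (1304384706/27901)*(-1/42735) = -434794902/397449745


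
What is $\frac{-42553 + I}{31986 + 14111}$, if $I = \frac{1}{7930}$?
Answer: $- \frac{337445289}{365549210} \approx -0.92312$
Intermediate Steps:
$I = \frac{1}{7930} \approx 0.0001261$
$\frac{-42553 + I}{31986 + 14111} = \frac{-42553 + \frac{1}{7930}}{31986 + 14111} = - \frac{337445289}{7930 \cdot 46097} = \left(- \frac{337445289}{7930}\right) \frac{1}{46097} = - \frac{337445289}{365549210}$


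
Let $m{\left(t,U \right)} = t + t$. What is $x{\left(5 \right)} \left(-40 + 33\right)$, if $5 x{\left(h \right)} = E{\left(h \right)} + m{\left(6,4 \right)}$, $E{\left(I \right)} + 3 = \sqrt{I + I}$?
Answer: $- \frac{63}{5} - \frac{7 \sqrt{10}}{5} \approx -17.027$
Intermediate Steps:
$m{\left(t,U \right)} = 2 t$
$E{\left(I \right)} = -3 + \sqrt{2} \sqrt{I}$ ($E{\left(I \right)} = -3 + \sqrt{I + I} = -3 + \sqrt{2 I} = -3 + \sqrt{2} \sqrt{I}$)
$x{\left(h \right)} = \frac{9}{5} + \frac{\sqrt{2} \sqrt{h}}{5}$ ($x{\left(h \right)} = \frac{\left(-3 + \sqrt{2} \sqrt{h}\right) + 2 \cdot 6}{5} = \frac{\left(-3 + \sqrt{2} \sqrt{h}\right) + 12}{5} = \frac{9 + \sqrt{2} \sqrt{h}}{5} = \frac{9}{5} + \frac{\sqrt{2} \sqrt{h}}{5}$)
$x{\left(5 \right)} \left(-40 + 33\right) = \left(\frac{9}{5} + \frac{\sqrt{2} \sqrt{5}}{5}\right) \left(-40 + 33\right) = \left(\frac{9}{5} + \frac{\sqrt{10}}{5}\right) \left(-7\right) = - \frac{63}{5} - \frac{7 \sqrt{10}}{5}$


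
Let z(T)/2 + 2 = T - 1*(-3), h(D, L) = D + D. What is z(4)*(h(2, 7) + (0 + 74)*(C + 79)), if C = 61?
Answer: 103640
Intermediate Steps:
h(D, L) = 2*D
z(T) = 2 + 2*T (z(T) = -4 + 2*(T - 1*(-3)) = -4 + 2*(T + 3) = -4 + 2*(3 + T) = -4 + (6 + 2*T) = 2 + 2*T)
z(4)*(h(2, 7) + (0 + 74)*(C + 79)) = (2 + 2*4)*(2*2 + (0 + 74)*(61 + 79)) = (2 + 8)*(4 + 74*140) = 10*(4 + 10360) = 10*10364 = 103640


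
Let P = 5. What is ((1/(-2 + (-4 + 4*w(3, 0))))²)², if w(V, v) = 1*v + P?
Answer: 1/38416 ≈ 2.6031e-5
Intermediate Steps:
w(V, v) = 5 + v (w(V, v) = 1*v + 5 = v + 5 = 5 + v)
((1/(-2 + (-4 + 4*w(3, 0))))²)² = ((1/(-2 + (-4 + 4*(5 + 0))))²)² = ((1/(-2 + (-4 + 4*5)))²)² = ((1/(-2 + (-4 + 20)))²)² = ((1/(-2 + 16))²)² = ((1/14)²)² = (1/196)² = 1/38416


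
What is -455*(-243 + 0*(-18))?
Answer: 110565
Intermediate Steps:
-455*(-243 + 0*(-18)) = -455*(-243 + 0) = -455*(-243) = 110565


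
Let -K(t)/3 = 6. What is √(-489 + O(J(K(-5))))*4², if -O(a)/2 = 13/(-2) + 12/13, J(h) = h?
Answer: 32*I*√20189/13 ≈ 349.75*I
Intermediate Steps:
K(t) = -18 (K(t) = -3*6 = -18)
O(a) = 145/13 (O(a) = -2*(13/(-2) + 12/13) = -2*(13*(-½) + 12*(1/13)) = -2*(-13/2 + 12/13) = -2*(-145/26) = 145/13)
√(-489 + O(J(K(-5))))*4² = √(-489 + 145/13)*4² = √(-6212/13)*16 = (2*I*√20189/13)*16 = 32*I*√20189/13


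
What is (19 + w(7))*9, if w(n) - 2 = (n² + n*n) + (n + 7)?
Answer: 1197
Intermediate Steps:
w(n) = 9 + n + 2*n² (w(n) = 2 + ((n² + n*n) + (n + 7)) = 2 + ((n² + n²) + (7 + n)) = 2 + (2*n² + (7 + n)) = 2 + (7 + n + 2*n²) = 9 + n + 2*n²)
(19 + w(7))*9 = (19 + (9 + 7 + 2*7²))*9 = (19 + (9 + 7 + 2*49))*9 = (19 + (9 + 7 + 98))*9 = (19 + 114)*9 = 133*9 = 1197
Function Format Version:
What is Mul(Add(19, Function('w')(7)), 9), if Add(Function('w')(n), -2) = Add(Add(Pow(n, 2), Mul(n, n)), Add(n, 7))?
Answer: 1197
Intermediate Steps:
Function('w')(n) = Add(9, n, Mul(2, Pow(n, 2))) (Function('w')(n) = Add(2, Add(Add(Pow(n, 2), Mul(n, n)), Add(n, 7))) = Add(2, Add(Add(Pow(n, 2), Pow(n, 2)), Add(7, n))) = Add(2, Add(Mul(2, Pow(n, 2)), Add(7, n))) = Add(2, Add(7, n, Mul(2, Pow(n, 2)))) = Add(9, n, Mul(2, Pow(n, 2))))
Mul(Add(19, Function('w')(7)), 9) = Mul(Add(19, Add(9, 7, Mul(2, Pow(7, 2)))), 9) = Mul(Add(19, Add(9, 7, Mul(2, 49))), 9) = Mul(Add(19, Add(9, 7, 98)), 9) = Mul(Add(19, 114), 9) = Mul(133, 9) = 1197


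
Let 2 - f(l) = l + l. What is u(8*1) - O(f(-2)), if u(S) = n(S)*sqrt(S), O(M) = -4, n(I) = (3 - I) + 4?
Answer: 4 - 2*sqrt(2) ≈ 1.1716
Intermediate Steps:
f(l) = 2 - 2*l (f(l) = 2 - (l + l) = 2 - 2*l)
n(I) = 7 - I
u(S) = sqrt(S)*(7 - S) (u(S) = (7 - S)*sqrt(S) = sqrt(S)*(7 - S))
u(8*1) - O(f(-2)) = sqrt(8*1)*(7 - 8) - 1*(-4) = sqrt(8)*(7 - 1*8) + 4 = (2*sqrt(2))*(7 - 8) + 4 = (2*sqrt(2))*(-1) + 4 = -2*sqrt(2) + 4 = 4 - 2*sqrt(2)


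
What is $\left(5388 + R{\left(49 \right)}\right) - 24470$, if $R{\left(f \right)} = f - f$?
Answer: $-19082$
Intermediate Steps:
$R{\left(f \right)} = 0$
$\left(5388 + R{\left(49 \right)}\right) - 24470 = \left(5388 + 0\right) - 24470 = 5388 - 24470 = -19082$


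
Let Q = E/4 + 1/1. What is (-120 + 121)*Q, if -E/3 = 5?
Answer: -11/4 ≈ -2.7500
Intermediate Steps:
E = -15 (E = -3*5 = -15)
Q = -11/4 (Q = -15/4 + 1/1 = -15*¼ + 1*1 = -15/4 + 1 = -11/4 ≈ -2.7500)
(-120 + 121)*Q = (-120 + 121)*(-11/4) = 1*(-11/4) = -11/4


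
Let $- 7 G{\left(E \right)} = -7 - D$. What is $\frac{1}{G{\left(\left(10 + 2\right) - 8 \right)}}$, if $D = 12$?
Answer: $\frac{7}{19} \approx 0.36842$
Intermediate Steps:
$G{\left(E \right)} = \frac{19}{7}$ ($G{\left(E \right)} = - \frac{-7 - 12}{7} = \left(- \frac{1}{7}\right) \left(-19\right) = \frac{19}{7}$)
$\frac{1}{G{\left(\left(10 + 2\right) - 8 \right)}} = \frac{1}{\frac{19}{7}} = \frac{7}{19}$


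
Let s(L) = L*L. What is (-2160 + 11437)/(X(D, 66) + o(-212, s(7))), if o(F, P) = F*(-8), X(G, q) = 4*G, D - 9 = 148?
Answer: 9277/2324 ≈ 3.9918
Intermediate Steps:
D = 157 (D = 9 + 148 = 157)
s(L) = L²
o(F, P) = -8*F
(-2160 + 11437)/(X(D, 66) + o(-212, s(7))) = (-2160 + 11437)/(4*157 - 8*(-212)) = 9277/(628 + 1696) = 9277/2324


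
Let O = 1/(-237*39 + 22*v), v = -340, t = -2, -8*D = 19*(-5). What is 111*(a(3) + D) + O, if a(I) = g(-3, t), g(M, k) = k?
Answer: 146643979/133784 ≈ 1096.1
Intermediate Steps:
D = 95/8 (D = -19*(-5)/8 = -⅛*(-95) = 95/8 ≈ 11.875)
a(I) = -2
O = -1/16723 (O = 1/(-237*39 + 22*(-340)) = 1/(-9243 - 7480) = 1/(-16723) = -1/16723 ≈ -5.9798e-5)
111*(a(3) + D) + O = 111*(-2 + 95/8) - 1/16723 = 111*(79/8) - 1/16723 = 8769/8 - 1/16723 = 146643979/133784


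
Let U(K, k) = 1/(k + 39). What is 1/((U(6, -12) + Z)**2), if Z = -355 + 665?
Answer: 729/70073641 ≈ 1.0403e-5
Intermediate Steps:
U(K, k) = 1/(39 + k)
Z = 310
1/((U(6, -12) + Z)**2) = 1/((1/(39 - 12) + 310)**2) = 1/((1/27 + 310)**2) = 1/((8371/27)**2) = 1/(70073641/729) = 729/70073641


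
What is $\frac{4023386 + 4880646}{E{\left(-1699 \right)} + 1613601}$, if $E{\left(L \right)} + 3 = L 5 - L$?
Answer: $\frac{4452016}{803401} \approx 5.5415$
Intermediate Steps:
$E{\left(L \right)} = -3 + 4 L$ ($E{\left(L \right)} = -3 - \left(L - L 5\right) = -3 + \left(5 L - L\right) = -3 + 4 L$)
$\frac{4023386 + 4880646}{E{\left(-1699 \right)} + 1613601} = \frac{4023386 + 4880646}{\left(-3 + 4 \left(-1699\right)\right) + 1613601} = \frac{8904032}{\left(-3 - 6796\right) + 1613601} = \frac{8904032}{-6799 + 1613601} = \frac{8904032}{1606802} = 8904032 \cdot \frac{1}{1606802} = \frac{4452016}{803401}$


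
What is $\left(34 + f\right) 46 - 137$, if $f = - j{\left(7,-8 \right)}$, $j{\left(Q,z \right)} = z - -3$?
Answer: $1657$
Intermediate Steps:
$j{\left(Q,z \right)} = 3 + z$ ($j{\left(Q,z \right)} = z + 3 = 3 + z$)
$f = 5$ ($f = - (3 - 8) = \left(-1\right) \left(-5\right) = 5$)
$\left(34 + f\right) 46 - 137 = \left(34 + 5\right) 46 - 137 = 39 \cdot 46 - 137 = 1794 - 137 = 1657$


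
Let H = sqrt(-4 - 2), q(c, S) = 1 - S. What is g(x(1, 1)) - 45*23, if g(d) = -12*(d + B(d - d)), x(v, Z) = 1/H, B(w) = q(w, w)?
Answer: -1047 + 2*I*sqrt(6) ≈ -1047.0 + 4.899*I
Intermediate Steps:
H = I*sqrt(6) (H = sqrt(-6) = I*sqrt(6) ≈ 2.4495*I)
B(w) = 1 - w
x(v, Z) = -I*sqrt(6)/6 (x(v, Z) = 1/(I*sqrt(6)) = -I*sqrt(6)/6)
g(d) = -12 - 12*d (g(d) = -12*(d + (1 - (d - d))) = -12*(d + (1 - 1*0)) = -12*(d + (1 + 0)) = -12*(d + 1) = -12*(1 + d) = -12 - 12*d)
g(x(1, 1)) - 45*23 = (-12 - (-2)*I*sqrt(6)) - 45*23 = (-12 + 2*I*sqrt(6)) - 1035 = -1047 + 2*I*sqrt(6)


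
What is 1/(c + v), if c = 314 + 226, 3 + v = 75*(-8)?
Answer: -1/63 ≈ -0.015873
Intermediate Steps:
v = -603 (v = -3 + 75*(-8) = -3 - 600 = -603)
c = 540
1/(c + v) = 1/(540 - 603) = 1/(-63) = -1/63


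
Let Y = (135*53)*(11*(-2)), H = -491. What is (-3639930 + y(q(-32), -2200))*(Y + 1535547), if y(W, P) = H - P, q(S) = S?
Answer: -5013966974277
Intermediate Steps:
Y = -157410 (Y = 7155*(-22) = -157410)
y(W, P) = -491 - P
(-3639930 + y(q(-32), -2200))*(Y + 1535547) = (-3639930 + (-491 - 1*(-2200)))*(-157410 + 1535547) = (-3639930 + (-491 + 2200))*1378137 = (-3639930 + 1709)*1378137 = -3638221*1378137 = -5013966974277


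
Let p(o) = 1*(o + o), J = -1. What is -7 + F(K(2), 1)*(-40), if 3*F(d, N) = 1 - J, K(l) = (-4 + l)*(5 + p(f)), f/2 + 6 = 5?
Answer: -101/3 ≈ -33.667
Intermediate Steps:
f = -2 (f = -12 + 2*5 = -12 + 10 = -2)
p(o) = 2*o (p(o) = 1*(2*o) = 2*o)
K(l) = -4 + l (K(l) = (-4 + l)*(5 + 2*(-2)) = (-4 + l)*(5 - 4) = (-4 + l)*1 = -4 + l)
F(d, N) = ⅔ (F(d, N) = (1 - 1*(-1))/3 = (1 + 1)/3 = (⅓)*2 = ⅔)
-7 + F(K(2), 1)*(-40) = -7 + (⅔)*(-40) = -7 - 80/3 = -101/3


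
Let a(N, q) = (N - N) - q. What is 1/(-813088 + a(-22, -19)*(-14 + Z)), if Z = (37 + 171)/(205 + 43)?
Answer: -31/25213480 ≈ -1.2295e-6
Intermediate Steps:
a(N, q) = -q (a(N, q) = 0 - q = -q)
Z = 26/31 (Z = 208/248 = 208*(1/248) = 26/31 ≈ 0.83871)
1/(-813088 + a(-22, -19)*(-14 + Z)) = 1/(-813088 + (-1*(-19))*(-14 + 26/31)) = 1/(-813088 + 19*(-408/31)) = 1/(-813088 - 7752/31) = 1/(-25213480/31) = -31/25213480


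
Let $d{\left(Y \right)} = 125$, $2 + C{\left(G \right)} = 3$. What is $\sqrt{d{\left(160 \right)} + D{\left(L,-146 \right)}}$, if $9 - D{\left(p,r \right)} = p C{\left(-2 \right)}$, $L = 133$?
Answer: $1$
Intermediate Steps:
$C{\left(G \right)} = 1$ ($C{\left(G \right)} = -2 + 3 = 1$)
$D{\left(p,r \right)} = 9 - p$ ($D{\left(p,r \right)} = 9 - p 1 = 9 - p$)
$\sqrt{d{\left(160 \right)} + D{\left(L,-146 \right)}} = \sqrt{125 + \left(9 - 133\right)} = \sqrt{125 - 124} = \sqrt{1} = 1$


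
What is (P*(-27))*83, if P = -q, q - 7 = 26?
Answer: 73953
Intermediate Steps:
q = 33 (q = 7 + 26 = 33)
P = -33 (P = -1*33 = -33)
(P*(-27))*83 = -33*(-27)*83 = 891*83 = 73953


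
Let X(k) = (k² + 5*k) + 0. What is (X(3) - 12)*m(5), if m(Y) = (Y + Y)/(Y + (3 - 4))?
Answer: 30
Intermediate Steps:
m(Y) = 2*Y/(-1 + Y) (m(Y) = (2*Y)/(Y - 1) = (2*Y)/(-1 + Y) = 2*Y/(-1 + Y))
X(k) = k² + 5*k
(X(3) - 12)*m(5) = (3*(5 + 3) - 12)*(2*5/(-1 + 5)) = (3*8 - 12)*(2*5/4) = (24 - 12)*(2*5*(¼)) = 12*(5/2) = 30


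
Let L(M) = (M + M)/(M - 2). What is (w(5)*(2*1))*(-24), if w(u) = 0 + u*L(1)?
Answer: 480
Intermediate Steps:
L(M) = 2*M/(-2 + M) (L(M) = (2*M)/(-2 + M) = 2*M/(-2 + M))
w(u) = -2*u (w(u) = 0 + u*(2*1/(-2 + 1)) = 0 + u*(2*1/(-1)) = 0 + u*(2*1*(-1)) = 0 + u*(-2) = 0 - 2*u = -2*u)
(w(5)*(2*1))*(-24) = ((-2*5)*(2*1))*(-24) = -10*2*(-24) = -20*(-24) = 480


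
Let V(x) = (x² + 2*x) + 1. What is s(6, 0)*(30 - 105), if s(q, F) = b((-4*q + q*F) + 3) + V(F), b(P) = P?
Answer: 1500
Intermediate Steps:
V(x) = 1 + x² + 2*x
s(q, F) = 4 + F² - 4*q + 2*F + F*q (s(q, F) = ((-4*q + q*F) + 3) + (1 + F² + 2*F) = ((-4*q + F*q) + 3) + (1 + F² + 2*F) = (3 - 4*q + F*q) + (1 + F² + 2*F) = 4 + F² - 4*q + 2*F + F*q)
s(6, 0)*(30 - 105) = (4 + 0² - 4*6 + 2*0 + 0*6)*(30 - 105) = (4 + 0 - 24 + 0 + 0)*(-75) = -20*(-75) = 1500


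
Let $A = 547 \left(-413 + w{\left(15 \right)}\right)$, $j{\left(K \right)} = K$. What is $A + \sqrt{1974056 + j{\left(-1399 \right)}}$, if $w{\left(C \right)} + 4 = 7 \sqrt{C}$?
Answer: $-228099 + \sqrt{1972657} + 3829 \sqrt{15} \approx -2.1186 \cdot 10^{5}$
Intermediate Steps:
$w{\left(C \right)} = -4 + 7 \sqrt{C}$
$A = -228099 + 3829 \sqrt{15}$ ($A = 547 \left(-413 - \left(4 - 7 \sqrt{15}\right)\right) = 547 \left(-417 + 7 \sqrt{15}\right) = -228099 + 3829 \sqrt{15} \approx -2.1327 \cdot 10^{5}$)
$A + \sqrt{1974056 + j{\left(-1399 \right)}} = \left(-228099 + 3829 \sqrt{15}\right) + \sqrt{1974056 - 1399} = \left(-228099 + 3829 \sqrt{15}\right) + \sqrt{1972657} = -228099 + \sqrt{1972657} + 3829 \sqrt{15}$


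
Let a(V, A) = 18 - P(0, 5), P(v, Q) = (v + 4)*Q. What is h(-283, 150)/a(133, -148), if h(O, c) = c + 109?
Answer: -259/2 ≈ -129.50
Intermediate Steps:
P(v, Q) = Q*(4 + v) (P(v, Q) = (4 + v)*Q = Q*(4 + v))
h(O, c) = 109 + c
a(V, A) = -2 (a(V, A) = 18 - 5*(4 + 0) = 18 - 5*4 = 18 - 1*20 = 18 - 20 = -2)
h(-283, 150)/a(133, -148) = (109 + 150)/(-2) = 259*(-½) = -259/2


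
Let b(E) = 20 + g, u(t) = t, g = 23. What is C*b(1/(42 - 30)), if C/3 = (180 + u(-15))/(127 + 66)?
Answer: 21285/193 ≈ 110.28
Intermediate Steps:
b(E) = 43 (b(E) = 20 + 23 = 43)
C = 495/193 (C = 3*((180 - 15)/(127 + 66)) = 3*(165/193) = 495/193 ≈ 2.5648)
C*b(1/(42 - 30)) = (495/193)*43 = 21285/193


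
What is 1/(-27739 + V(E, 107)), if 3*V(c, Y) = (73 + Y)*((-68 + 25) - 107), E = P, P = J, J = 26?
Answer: -1/36739 ≈ -2.7219e-5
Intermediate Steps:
P = 26
E = 26
V(c, Y) = -3650 - 50*Y (V(c, Y) = ((73 + Y)*((-68 + 25) - 107))/3 = ((73 + Y)*(-43 - 107))/3 = ((73 + Y)*(-150))/3 = (-10950 - 150*Y)/3 = -3650 - 50*Y)
1/(-27739 + V(E, 107)) = 1/(-27739 + (-3650 - 50*107)) = 1/(-27739 + (-3650 - 5350)) = 1/(-27739 - 9000) = 1/(-36739) = -1/36739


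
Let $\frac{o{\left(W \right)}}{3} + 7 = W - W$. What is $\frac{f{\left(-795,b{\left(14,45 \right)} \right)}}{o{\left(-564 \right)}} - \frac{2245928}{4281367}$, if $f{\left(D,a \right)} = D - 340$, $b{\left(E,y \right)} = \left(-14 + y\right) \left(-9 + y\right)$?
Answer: $\frac{4812187057}{89908707} \approx 53.523$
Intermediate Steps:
$o{\left(W \right)} = -21$ ($o{\left(W \right)} = -21 + 3 \left(W - W\right) = -21 + 3 \cdot 0 = -21 + 0 = -21$)
$f{\left(D,a \right)} = -340 + D$
$\frac{f{\left(-795,b{\left(14,45 \right)} \right)}}{o{\left(-564 \right)}} - \frac{2245928}{4281367} = \frac{-340 - 795}{-21} - \frac{2245928}{4281367} = \left(-1135\right) \left(- \frac{1}{21}\right) - \frac{2245928}{4281367} = \frac{1135}{21} - \frac{2245928}{4281367} = \frac{4812187057}{89908707}$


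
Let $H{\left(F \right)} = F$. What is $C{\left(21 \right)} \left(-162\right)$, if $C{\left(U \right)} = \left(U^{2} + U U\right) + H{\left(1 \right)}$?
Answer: $-143046$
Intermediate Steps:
$C{\left(U \right)} = 1 + 2 U^{2}$ ($C{\left(U \right)} = \left(U^{2} + U U\right) + 1 = \left(U^{2} + U^{2}\right) + 1 = 2 U^{2} + 1 = 1 + 2 U^{2}$)
$C{\left(21 \right)} \left(-162\right) = \left(1 + 2 \cdot 21^{2}\right) \left(-162\right) = \left(1 + 2 \cdot 441\right) \left(-162\right) = \left(1 + 882\right) \left(-162\right) = 883 \left(-162\right) = -143046$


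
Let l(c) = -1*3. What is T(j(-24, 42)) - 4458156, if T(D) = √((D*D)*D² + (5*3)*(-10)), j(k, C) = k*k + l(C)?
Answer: -4458156 + √107799932091 ≈ -4.1298e+6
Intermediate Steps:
l(c) = -3
j(k, C) = -3 + k² (j(k, C) = k*k - 3 = k² - 3 = -3 + k²)
T(D) = √(-150 + D⁴) (T(D) = √(D²*D² + 15*(-10)) = √(D⁴ - 150) = √(-150 + D⁴))
T(j(-24, 42)) - 4458156 = √(-150 + (-3 + (-24)²)⁴) - 4458156 = √(-150 + (-3 + 576)⁴) - 4458156 = √(-150 + 573⁴) - 4458156 = √(-150 + 107799932241) - 4458156 = √107799932091 - 4458156 = -4458156 + √107799932091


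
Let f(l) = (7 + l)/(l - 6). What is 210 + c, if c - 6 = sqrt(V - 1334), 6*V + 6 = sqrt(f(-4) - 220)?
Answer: 216 + sqrt(-1201500 + 15*I*sqrt(22030))/30 ≈ 216.03 + 36.538*I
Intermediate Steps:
f(l) = (7 + l)/(-6 + l)
V = -1 + I*sqrt(22030)/60 (V = -1 + sqrt((7 - 4)/(-6 - 4) - 220)/6 = -1 + sqrt(3/(-10) - 220)/6 = -1 + sqrt(-1/10*3 - 220)/6 = -1 + sqrt(-3/10 - 220)/6 = -1 + sqrt(-2203/10)/6 = -1 + (I*sqrt(22030)/10)/6 = -1 + I*sqrt(22030)/60 ≈ -1.0 + 2.4738*I)
c = 6 + sqrt(-1335 + I*sqrt(22030)/60) (c = 6 + sqrt((-1 + I*sqrt(22030)/60) - 1334) = 6 + sqrt(-1335 + I*sqrt(22030)/60) ≈ 6.0339 + 36.538*I)
210 + c = 210 + (6 + sqrt(-1201500 + 15*I*sqrt(22030))/30) = 216 + sqrt(-1201500 + 15*I*sqrt(22030))/30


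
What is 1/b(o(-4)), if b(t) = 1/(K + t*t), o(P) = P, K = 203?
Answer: 219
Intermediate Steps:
b(t) = 1/(203 + t²) (b(t) = 1/(203 + t*t) = 1/(203 + t²))
1/b(o(-4)) = 1/(1/(203 + (-4)²)) = 1/(1/(203 + 16)) = 1/(1/219) = 219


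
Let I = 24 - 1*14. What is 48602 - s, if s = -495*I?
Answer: 53552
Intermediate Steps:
I = 10 (I = 24 - 14 = 10)
s = -4950 (s = -495*10 = -4950)
48602 - s = 48602 - 1*(-4950) = 48602 + 4950 = 53552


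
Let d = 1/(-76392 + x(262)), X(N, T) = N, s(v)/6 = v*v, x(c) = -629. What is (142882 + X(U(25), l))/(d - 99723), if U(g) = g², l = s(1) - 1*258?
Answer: -11053052647/7680765184 ≈ -1.4391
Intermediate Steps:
s(v) = 6*v² (s(v) = 6*(v*v) = 6*v²)
l = -252 (l = 6*1² - 1*258 = 6*1 - 258 = 6 - 258 = -252)
d = -1/77021 (d = 1/(-76392 - 629) = 1/(-77021) = -1/77021 ≈ -1.2983e-5)
(142882 + X(U(25), l))/(d - 99723) = (142882 + 25²)/(-1/77021 - 99723) = (142882 + 625)/(-7680765184/77021) = 143507*(-77021/7680765184) = -11053052647/7680765184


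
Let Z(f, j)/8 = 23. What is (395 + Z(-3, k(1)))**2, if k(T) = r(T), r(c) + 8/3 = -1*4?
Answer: 335241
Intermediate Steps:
r(c) = -20/3 (r(c) = -8/3 - 1*4 = -8/3 - 4 = -20/3)
k(T) = -20/3
Z(f, j) = 184 (Z(f, j) = 8*23 = 184)
(395 + Z(-3, k(1)))**2 = (395 + 184)**2 = 579**2 = 335241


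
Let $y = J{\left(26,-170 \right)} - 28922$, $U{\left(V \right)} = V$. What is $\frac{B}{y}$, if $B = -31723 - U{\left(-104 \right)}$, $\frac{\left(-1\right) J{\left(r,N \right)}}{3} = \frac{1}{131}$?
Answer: $\frac{591727}{541255} \approx 1.0933$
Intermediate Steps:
$J{\left(r,N \right)} = - \frac{3}{131}$
$B = -31619$ ($B = -31723 - -104 = -31723 + 104 = -31619$)
$y = - \frac{3788785}{131}$ ($y = - \frac{3}{131} - 28922 = - \frac{3788785}{131} \approx -28922.0$)
$\frac{B}{y} = - \frac{31619}{- \frac{3788785}{131}} = \left(-31619\right) \left(- \frac{131}{3788785}\right) = \frac{591727}{541255}$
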